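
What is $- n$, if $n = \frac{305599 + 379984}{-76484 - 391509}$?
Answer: $\frac{685583}{467993} \approx 1.4649$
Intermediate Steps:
$n = - \frac{685583}{467993}$ ($n = \frac{685583}{-467993} = 685583 \left(- \frac{1}{467993}\right) = - \frac{685583}{467993} \approx -1.4649$)
$- n = \left(-1\right) \left(- \frac{685583}{467993}\right) = \frac{685583}{467993}$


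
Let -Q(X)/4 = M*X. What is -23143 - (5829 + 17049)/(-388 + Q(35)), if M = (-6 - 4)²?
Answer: -55493101/2398 ≈ -23141.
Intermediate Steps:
M = 100 (M = (-10)² = 100)
Q(X) = -400*X
-23143 - (5829 + 17049)/(-388 + Q(35)) = -23143 - (5829 + 17049)/(-388 - 400*35) = -23143 - 22878/(-388 - 14000) = -23143 - 22878/(-14388) = -23143 - 22878*(-1)/14388 = -23143 - 1*(-3813/2398) = -23143 + 3813/2398 = -55493101/2398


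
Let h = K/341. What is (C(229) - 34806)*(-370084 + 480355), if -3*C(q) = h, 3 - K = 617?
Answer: -1308766948468/341 ≈ -3.8380e+9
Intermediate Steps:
K = -614 (K = 3 - 1*617 = 3 - 617 = -614)
h = -614/341 ≈ -1.8006
C(q) = 614/1023 (C(q) = -⅓*(-614/341) = 614/1023)
(C(229) - 34806)*(-370084 + 480355) = (614/1023 - 34806)*(-370084 + 480355) = -35605924/1023*110271 = -1308766948468/341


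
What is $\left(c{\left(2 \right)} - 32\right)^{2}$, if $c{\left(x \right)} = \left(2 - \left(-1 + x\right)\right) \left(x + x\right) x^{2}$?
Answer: $256$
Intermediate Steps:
$c{\left(x \right)} = 2 x^{3} \left(3 - x\right)$ ($c{\left(x \right)} = \left(3 - x\right) 2 x x^{2} = 2 x \left(3 - x\right) x^{2} = 2 x^{3} \left(3 - x\right)$)
$\left(c{\left(2 \right)} - 32\right)^{2} = \left(2 \cdot 2^{3} \left(3 - 2\right) - 32\right)^{2} = \left(2 \cdot 8 \left(3 - 2\right) - 32\right)^{2} = \left(2 \cdot 8 \cdot 1 - 32\right)^{2} = \left(16 - 32\right)^{2} = \left(-16\right)^{2} = 256$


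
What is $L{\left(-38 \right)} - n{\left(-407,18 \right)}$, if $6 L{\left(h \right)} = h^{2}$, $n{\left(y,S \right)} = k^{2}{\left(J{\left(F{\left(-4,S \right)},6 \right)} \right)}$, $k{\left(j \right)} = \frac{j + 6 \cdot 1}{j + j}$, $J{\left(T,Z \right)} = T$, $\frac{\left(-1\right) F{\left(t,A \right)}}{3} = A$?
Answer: $\frac{19478}{81} \approx 240.47$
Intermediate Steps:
$F{\left(t,A \right)} = - 3 A$
$k{\left(j \right)} = \frac{6 + j}{2 j}$ ($k{\left(j \right)} = \frac{j + 6}{2 j} = \left(6 + j\right) \frac{1}{2 j} = \frac{6 + j}{2 j}$)
$n{\left(y,S \right)} = \frac{\left(6 - 3 S\right)^{2}}{36 S^{2}}$ ($n{\left(y,S \right)} = \left(\frac{6 - 3 S}{2 \left(- 3 S\right)}\right)^{2} = \left(\frac{- \frac{1}{3 S} \left(6 - 3 S\right)}{2}\right)^{2} = \left(- \frac{6 - 3 S}{6 S}\right)^{2} = \frac{\left(6 - 3 S\right)^{2}}{36 S^{2}}$)
$L{\left(h \right)} = \frac{h^{2}}{6}$
$L{\left(-38 \right)} - n{\left(-407,18 \right)} = \frac{\left(-38\right)^{2}}{6} - \frac{\left(-2 + 18\right)^{2}}{4 \cdot 324} = \frac{1}{6} \cdot 1444 - \frac{1}{4} \cdot \frac{1}{324} \cdot 16^{2} = \frac{722}{3} - \frac{1}{4} \cdot \frac{1}{324} \cdot 256 = \frac{722}{3} - \frac{16}{81} = \frac{19478}{81}$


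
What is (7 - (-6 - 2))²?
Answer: 225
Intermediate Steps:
(7 - (-6 - 2))² = (7 - 1*(-8))² = (7 + 8)² = 15² = 225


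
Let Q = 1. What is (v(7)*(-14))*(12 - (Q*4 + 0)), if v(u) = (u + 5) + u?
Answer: -2128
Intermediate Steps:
v(u) = 5 + 2*u (v(u) = (5 + u) + u = 5 + 2*u)
(v(7)*(-14))*(12 - (Q*4 + 0)) = ((5 + 2*7)*(-14))*(12 - (1*4 + 0)) = ((5 + 14)*(-14))*(12 - (4 + 0)) = (19*(-14))*(12 - 1*4) = -266*(12 - 4) = -266*8 = -2128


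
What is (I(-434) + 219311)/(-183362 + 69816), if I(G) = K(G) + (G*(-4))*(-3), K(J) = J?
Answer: -213669/113546 ≈ -1.8818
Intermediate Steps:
I(G) = 13*G (I(G) = G + (G*(-4))*(-3) = G - 4*G*(-3) = G + 12*G = 13*G)
(I(-434) + 219311)/(-183362 + 69816) = (13*(-434) + 219311)/(-183362 + 69816) = (-5642 + 219311)/(-113546) = 213669*(-1/113546) = -213669/113546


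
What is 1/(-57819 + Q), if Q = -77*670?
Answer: -1/109409 ≈ -9.1400e-6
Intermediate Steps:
Q = -51590
1/(-57819 + Q) = 1/(-57819 - 51590) = 1/(-109409) = -1/109409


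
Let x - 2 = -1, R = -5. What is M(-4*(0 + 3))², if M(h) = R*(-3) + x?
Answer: 256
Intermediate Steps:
x = 1 (x = 2 - 1 = 1)
M(h) = 16 (M(h) = -5*(-3) + 1 = 15 + 1 = 16)
M(-4*(0 + 3))² = 16² = 256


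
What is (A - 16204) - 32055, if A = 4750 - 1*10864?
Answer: -54373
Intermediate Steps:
A = -6114 (A = 4750 - 10864 = -6114)
(A - 16204) - 32055 = (-6114 - 16204) - 32055 = -22318 - 32055 = -54373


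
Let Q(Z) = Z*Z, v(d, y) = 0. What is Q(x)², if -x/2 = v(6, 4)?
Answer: 0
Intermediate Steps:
x = 0 (x = -2*0 = 0)
Q(Z) = Z²
Q(x)² = (0²)² = 0² = 0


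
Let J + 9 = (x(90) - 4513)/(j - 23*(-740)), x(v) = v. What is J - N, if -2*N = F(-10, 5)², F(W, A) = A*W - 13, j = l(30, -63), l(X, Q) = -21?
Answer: 67154203/33998 ≈ 1975.2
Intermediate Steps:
j = -21
F(W, A) = -13 + A*W
J = -157414/16999 (J = -9 + (90 - 4513)/(-21 - 23*(-740)) = -9 - 4423/(-21 + 17020) = -9 - 4423/16999 = -157414/16999 ≈ -9.2602)
N = -3969/2 (N = -(-13 + 5*(-10))²/2 = -(-13 - 50)²/2 = -½*(-63)² = -½*3969 = -3969/2 ≈ -1984.5)
J - N = -157414/16999 - 1*(-3969/2) = -157414/16999 + 3969/2 = 67154203/33998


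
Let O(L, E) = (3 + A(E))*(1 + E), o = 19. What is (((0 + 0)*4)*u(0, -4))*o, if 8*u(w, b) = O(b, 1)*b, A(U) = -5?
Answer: 0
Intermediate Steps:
O(L, E) = -2 - 2*E (O(L, E) = (3 - 5)*(1 + E) = -2*(1 + E) = -2 - 2*E)
u(w, b) = -b/2 (u(w, b) = ((-2 - 2*1)*b)/8 = ((-2 - 2)*b)/8 = (-4*b)/8 = -b/2)
(((0 + 0)*4)*u(0, -4))*o = (((0 + 0)*4)*(-½*(-4)))*19 = ((0*4)*2)*19 = (0*2)*19 = 0*19 = 0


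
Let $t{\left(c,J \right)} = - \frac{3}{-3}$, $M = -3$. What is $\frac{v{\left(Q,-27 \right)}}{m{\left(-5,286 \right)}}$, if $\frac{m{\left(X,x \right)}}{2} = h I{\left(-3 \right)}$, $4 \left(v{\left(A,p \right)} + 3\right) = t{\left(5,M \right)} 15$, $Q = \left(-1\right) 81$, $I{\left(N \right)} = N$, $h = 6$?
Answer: $- \frac{1}{48} \approx -0.020833$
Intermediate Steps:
$t{\left(c,J \right)} = 1$ ($t{\left(c,J \right)} = \left(-3\right) \left(- \frac{1}{3}\right) = 1$)
$Q = -81$
$v{\left(A,p \right)} = \frac{3}{4}$ ($v{\left(A,p \right)} = -3 + \frac{1 \cdot 15}{4} = -3 + \frac{1}{4} \cdot 15 = -3 + \frac{15}{4} = \frac{3}{4}$)
$m{\left(X,x \right)} = -36$ ($m{\left(X,x \right)} = 2 \cdot 6 \left(-3\right) = 2 \left(-18\right) = -36$)
$\frac{v{\left(Q,-27 \right)}}{m{\left(-5,286 \right)}} = \frac{3}{4 \left(-36\right)} = \frac{3}{4} \left(- \frac{1}{36}\right) = - \frac{1}{48}$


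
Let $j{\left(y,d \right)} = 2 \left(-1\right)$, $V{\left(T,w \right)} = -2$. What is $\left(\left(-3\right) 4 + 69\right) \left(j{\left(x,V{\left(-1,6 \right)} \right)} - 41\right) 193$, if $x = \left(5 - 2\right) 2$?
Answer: $-473043$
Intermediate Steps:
$x = 6$ ($x = 3 \cdot 2 = 6$)
$j{\left(y,d \right)} = -2$
$\left(\left(-3\right) 4 + 69\right) \left(j{\left(x,V{\left(-1,6 \right)} \right)} - 41\right) 193 = \left(\left(-3\right) 4 + 69\right) \left(-2 - 41\right) 193 = \left(-12 + 69\right) \left(-43\right) 193 = 57 \left(-43\right) 193 = \left(-2451\right) 193 = -473043$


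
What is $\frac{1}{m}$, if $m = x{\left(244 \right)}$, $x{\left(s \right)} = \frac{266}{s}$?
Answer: $\frac{122}{133} \approx 0.91729$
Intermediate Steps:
$m = \frac{133}{122}$ ($m = \frac{266}{244} = 266 \cdot \frac{1}{244} = \frac{133}{122} \approx 1.0902$)
$\frac{1}{m} = \frac{1}{\frac{133}{122}} = \frac{122}{133}$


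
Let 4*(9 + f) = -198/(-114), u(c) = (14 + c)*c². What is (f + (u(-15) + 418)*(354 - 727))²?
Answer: 29940759394225/5776 ≈ 5.1837e+9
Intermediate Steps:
u(c) = c²*(14 + c)
f = -651/76 (f = -9 + (-198/(-114))/4 = -9 + (-198*(-1/114))/4 = -9 + (¼)*(33/19) = -9 + 33/76 = -651/76 ≈ -8.5658)
(f + (u(-15) + 418)*(354 - 727))² = (-651/76 + ((-15)²*(14 - 15) + 418)*(354 - 727))² = (-651/76 + (225*(-1) + 418)*(-373))² = (-651/76 + (-225 + 418)*(-373))² = (-651/76 + 193*(-373))² = (-651/76 - 71989)² = (-5471815/76)² = 29940759394225/5776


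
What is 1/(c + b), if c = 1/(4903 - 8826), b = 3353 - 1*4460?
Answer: -3923/4342762 ≈ -0.00090334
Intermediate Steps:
b = -1107 (b = 3353 - 4460 = -1107)
c = -1/3923 (c = 1/(-3923) = -1/3923 ≈ -0.00025491)
1/(c + b) = 1/(-1/3923 - 1107) = 1/(-4342762/3923) = -3923/4342762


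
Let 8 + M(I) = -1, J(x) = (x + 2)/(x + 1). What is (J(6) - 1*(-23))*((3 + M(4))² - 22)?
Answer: 338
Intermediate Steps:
J(x) = (2 + x)/(1 + x)
M(I) = -9 (M(I) = -8 - 1 = -9)
(J(6) - 1*(-23))*((3 + M(4))² - 22) = ((2 + 6)/(1 + 6) - 1*(-23))*((3 - 9)² - 22) = (8/7 + 23)*((-6)² - 22) = ((⅐)*8 + 23)*(36 - 22) = (8/7 + 23)*14 = (169/7)*14 = 338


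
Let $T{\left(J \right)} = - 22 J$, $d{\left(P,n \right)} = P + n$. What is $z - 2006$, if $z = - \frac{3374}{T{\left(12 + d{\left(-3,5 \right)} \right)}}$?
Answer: $- \frac{43891}{22} \approx -1995.0$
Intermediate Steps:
$z = \frac{241}{22}$ ($z = - \frac{3374}{\left(-22\right) \left(12 + \left(-3 + 5\right)\right)} = - \frac{3374}{\left(-22\right) \left(12 + 2\right)} = - \frac{3374}{\left(-22\right) 14} = - \frac{3374}{-308} = \left(-3374\right) \left(- \frac{1}{308}\right) = \frac{241}{22} \approx 10.955$)
$z - 2006 = \frac{241}{22} - 2006 = - \frac{43891}{22}$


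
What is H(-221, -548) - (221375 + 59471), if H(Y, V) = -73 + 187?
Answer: -280732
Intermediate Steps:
H(Y, V) = 114
H(-221, -548) - (221375 + 59471) = 114 - (221375 + 59471) = 114 - 1*280846 = 114 - 280846 = -280732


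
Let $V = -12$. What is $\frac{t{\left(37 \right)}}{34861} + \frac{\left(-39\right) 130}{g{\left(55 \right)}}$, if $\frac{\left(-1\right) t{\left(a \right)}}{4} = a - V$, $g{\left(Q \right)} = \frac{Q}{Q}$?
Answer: $- \frac{176745466}{34861} \approx -5070.0$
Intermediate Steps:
$g{\left(Q \right)} = 1$
$t{\left(a \right)} = -48 - 4 a$ ($t{\left(a \right)} = - 4 \left(a - -12\right) = - 4 \left(a + 12\right) = - 4 \left(12 + a\right) = -48 - 4 a$)
$\frac{t{\left(37 \right)}}{34861} + \frac{\left(-39\right) 130}{g{\left(55 \right)}} = \frac{-48 - 148}{34861} + \frac{\left(-39\right) 130}{1} = \left(-48 - 148\right) \frac{1}{34861} - 5070 = \left(-196\right) \frac{1}{34861} - 5070 = - \frac{196}{34861} - 5070 = - \frac{176745466}{34861}$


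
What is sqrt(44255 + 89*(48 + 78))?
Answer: sqrt(55469) ≈ 235.52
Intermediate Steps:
sqrt(44255 + 89*(48 + 78)) = sqrt(44255 + 89*126) = sqrt(44255 + 11214) = sqrt(55469)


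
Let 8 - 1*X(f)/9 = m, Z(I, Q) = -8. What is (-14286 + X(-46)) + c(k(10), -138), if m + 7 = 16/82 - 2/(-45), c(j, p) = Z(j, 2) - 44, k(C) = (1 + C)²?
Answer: -2912057/205 ≈ -14205.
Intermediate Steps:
c(j, p) = -52 (c(j, p) = -8 - 44 = -52)
m = -12473/1845 (m = -7 + (16/82 - 2/(-45)) = -7 + (16*(1/82) - 2*(-1/45)) = -7 + (8/41 + 2/45) = -7 + 442/1845 = -12473/1845 ≈ -6.7604)
X(f) = 27233/205 (X(f) = 72 - 9*(-12473/1845) = 72 + 12473/205 = 27233/205)
(-14286 + X(-46)) + c(k(10), -138) = (-14286 + 27233/205) - 52 = -2901397/205 - 52 = -2912057/205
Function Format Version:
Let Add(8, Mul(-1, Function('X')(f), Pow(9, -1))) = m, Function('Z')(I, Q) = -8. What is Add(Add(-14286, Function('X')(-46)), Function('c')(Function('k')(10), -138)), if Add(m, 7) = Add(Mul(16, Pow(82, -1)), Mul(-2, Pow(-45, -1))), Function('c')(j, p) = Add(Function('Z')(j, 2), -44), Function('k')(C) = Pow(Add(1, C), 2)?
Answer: Rational(-2912057, 205) ≈ -14205.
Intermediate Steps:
Function('c')(j, p) = -52 (Function('c')(j, p) = Add(-8, -44) = -52)
m = Rational(-12473, 1845) (m = Add(-7, Add(Mul(16, Pow(82, -1)), Mul(-2, Pow(-45, -1)))) = Add(-7, Add(Mul(16, Rational(1, 82)), Mul(-2, Rational(-1, 45)))) = Add(-7, Add(Rational(8, 41), Rational(2, 45))) = Add(-7, Rational(442, 1845)) = Rational(-12473, 1845) ≈ -6.7604)
Function('X')(f) = Rational(27233, 205) (Function('X')(f) = Add(72, Mul(-9, Rational(-12473, 1845))) = Add(72, Rational(12473, 205)) = Rational(27233, 205))
Add(Add(-14286, Function('X')(-46)), Function('c')(Function('k')(10), -138)) = Add(Add(-14286, Rational(27233, 205)), -52) = Add(Rational(-2901397, 205), -52) = Rational(-2912057, 205)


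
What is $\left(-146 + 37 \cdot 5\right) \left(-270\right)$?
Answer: $-10530$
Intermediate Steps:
$\left(-146 + 37 \cdot 5\right) \left(-270\right) = \left(-146 + 185\right) \left(-270\right) = 39 \left(-270\right) = -10530$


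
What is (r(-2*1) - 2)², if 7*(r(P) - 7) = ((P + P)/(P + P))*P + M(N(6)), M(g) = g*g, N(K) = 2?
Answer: 1369/49 ≈ 27.939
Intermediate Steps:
M(g) = g²
r(P) = 53/7 + P/7 (r(P) = 7 + (((P + P)/(P + P))*P + 2²)/7 = 7 + (((2*P)/((2*P)))*P + 4)/7 = 7 + (((2*P)*(1/(2*P)))*P + 4)/7 = 7 + (1*P + 4)/7 = 7 + (P + 4)/7 = 7 + (4 + P)/7 = 7 + (4/7 + P/7) = 53/7 + P/7)
(r(-2*1) - 2)² = ((53/7 + (-2*1)/7) - 2)² = ((53/7 + (⅐)*(-2)) - 2)² = ((53/7 - 2/7) - 2)² = (51/7 - 2)² = (37/7)² = 1369/49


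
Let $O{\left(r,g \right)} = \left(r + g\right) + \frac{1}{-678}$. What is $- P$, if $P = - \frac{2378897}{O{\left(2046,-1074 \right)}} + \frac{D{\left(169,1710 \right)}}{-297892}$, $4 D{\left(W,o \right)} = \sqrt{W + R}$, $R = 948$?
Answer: $\frac{1612892166}{659015} + \frac{\sqrt{1117}}{1191568} \approx 2447.4$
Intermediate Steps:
$D{\left(W,o \right)} = \frac{\sqrt{948 + W}}{4}$ ($D{\left(W,o \right)} = \frac{\sqrt{W + 948}}{4} = \frac{\sqrt{948 + W}}{4}$)
$O{\left(r,g \right)} = - \frac{1}{678} + g + r$ ($O{\left(r,g \right)} = \left(g + r\right) - \frac{1}{678} = - \frac{1}{678} + g + r$)
$P = - \frac{1612892166}{659015} - \frac{\sqrt{1117}}{1191568}$ ($P = - \frac{2378897}{- \frac{1}{678} - 1074 + 2046} + \frac{\frac{1}{4} \sqrt{948 + 169}}{-297892} = - \frac{2378897}{\frac{659015}{678}} + \frac{\sqrt{1117}}{4} \left(- \frac{1}{297892}\right) = \left(-2378897\right) \frac{678}{659015} - \frac{\sqrt{1117}}{1191568} = - \frac{1612892166}{659015} - \frac{\sqrt{1117}}{1191568} \approx -2447.4$)
$- P = - (- \frac{1612892166}{659015} - \frac{\sqrt{1117}}{1191568}) = \frac{1612892166}{659015} + \frac{\sqrt{1117}}{1191568}$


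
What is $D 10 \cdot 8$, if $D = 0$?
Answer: $0$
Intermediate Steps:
$D 10 \cdot 8 = 0 \cdot 10 \cdot 8 = 0 \cdot 8 = 0$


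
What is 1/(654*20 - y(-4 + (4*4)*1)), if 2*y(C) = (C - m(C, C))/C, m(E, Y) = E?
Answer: 1/13080 ≈ 7.6453e-5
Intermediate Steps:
y(C) = 0 (y(C) = ((C - C)/C)/2 = (0/C)/2 = (½)*0 = 0)
1/(654*20 - y(-4 + (4*4)*1)) = 1/(654*20 - 1*0) = 1/(13080 + 0) = 1/13080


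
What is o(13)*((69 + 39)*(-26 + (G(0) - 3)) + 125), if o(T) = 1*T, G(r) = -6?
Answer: -47515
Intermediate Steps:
o(T) = T
o(13)*((69 + 39)*(-26 + (G(0) - 3)) + 125) = 13*((69 + 39)*(-26 + (-6 - 3)) + 125) = 13*(108*(-26 - 9) + 125) = 13*(108*(-35) + 125) = 13*(-3780 + 125) = 13*(-3655) = -47515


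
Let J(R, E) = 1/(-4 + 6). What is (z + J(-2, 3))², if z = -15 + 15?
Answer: ¼ ≈ 0.25000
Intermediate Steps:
J(R, E) = ½ (J(R, E) = 1/2 = ½)
z = 0
(z + J(-2, 3))² = (0 + ½)² = (½)² = ¼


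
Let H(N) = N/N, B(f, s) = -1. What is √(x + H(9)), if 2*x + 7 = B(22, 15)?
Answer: I*√3 ≈ 1.732*I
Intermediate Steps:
H(N) = 1
x = -4 (x = -7/2 + (½)*(-1) = -7/2 - ½ = -4)
√(x + H(9)) = √(-4 + 1) = √(-3) = I*√3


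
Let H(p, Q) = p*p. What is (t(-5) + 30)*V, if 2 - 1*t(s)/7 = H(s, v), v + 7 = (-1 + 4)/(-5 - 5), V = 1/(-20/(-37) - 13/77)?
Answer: -373219/1059 ≈ -352.43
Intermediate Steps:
V = 2849/1059 (V = 1/(-20*(-1/37) - 13*1/77) = 1/(20/37 - 13/77) = 1/(1059/2849) = 2849/1059 ≈ 2.6903)
v = -73/10 (v = -7 + (-1 + 4)/(-5 - 5) = -7 + 3/(-10) = -7 + 3*(-⅒) = -7 - 3/10 = -73/10 ≈ -7.3000)
H(p, Q) = p²
t(s) = 14 - 7*s²
(t(-5) + 30)*V = ((14 - 7*(-5)²) + 30)*(2849/1059) = ((14 - 7*25) + 30)*(2849/1059) = ((14 - 175) + 30)*(2849/1059) = (-161 + 30)*(2849/1059) = -131*2849/1059 = -373219/1059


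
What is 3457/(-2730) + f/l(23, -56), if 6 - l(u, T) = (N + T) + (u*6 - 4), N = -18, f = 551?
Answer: -140909/12285 ≈ -11.470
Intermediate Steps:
l(u, T) = 28 - T - 6*u (l(u, T) = 6 - ((-18 + T) + (u*6 - 4)) = 6 - ((-18 + T) + (6*u - 4)) = 6 - ((-18 + T) + (-4 + 6*u)) = 6 - (-22 + T + 6*u) = 6 + (22 - T - 6*u) = 28 - T - 6*u)
3457/(-2730) + f/l(23, -56) = 3457/(-2730) + 551/(28 - 1*(-56) - 6*23) = 3457*(-1/2730) + 551/(28 + 56 - 138) = -3457/2730 + 551/(-54) = -3457/2730 + 551*(-1/54) = -3457/2730 - 551/54 = -140909/12285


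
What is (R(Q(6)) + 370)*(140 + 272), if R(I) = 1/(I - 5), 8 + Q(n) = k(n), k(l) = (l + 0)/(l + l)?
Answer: 3810176/25 ≈ 1.5241e+5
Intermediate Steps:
k(l) = ½ (k(l) = l/((2*l)) = l*(1/(2*l)) = ½)
Q(n) = -15/2 (Q(n) = -8 + ½ = -15/2)
R(I) = 1/(-5 + I)
(R(Q(6)) + 370)*(140 + 272) = (1/(-5 - 15/2) + 370)*(140 + 272) = (1/(-25/2) + 370)*412 = (-2/25 + 370)*412 = (9248/25)*412 = 3810176/25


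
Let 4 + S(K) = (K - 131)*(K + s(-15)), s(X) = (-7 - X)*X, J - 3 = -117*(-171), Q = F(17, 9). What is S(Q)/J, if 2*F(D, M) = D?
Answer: 54619/80040 ≈ 0.68240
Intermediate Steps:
F(D, M) = D/2
Q = 17/2 (Q = (1/2)*17 = 17/2 ≈ 8.5000)
J = 20010 (J = 3 - 117*(-171) = 3 + 20007 = 20010)
s(X) = X*(-7 - X)
S(K) = -4 + (-131 + K)*(-120 + K) (S(K) = -4 + (K - 131)*(K - 1*(-15)*(7 - 15)) = -4 + (-131 + K)*(K - 1*(-15)*(-8)) = -4 + (-131 + K)*(K - 120) = -4 + (-131 + K)*(-120 + K))
S(Q)/J = (15716 + (17/2)**2 - 251*17/2)/20010 = (15716 + 289/4 - 4267/2)*(1/20010) = (54619/4)*(1/20010) = 54619/80040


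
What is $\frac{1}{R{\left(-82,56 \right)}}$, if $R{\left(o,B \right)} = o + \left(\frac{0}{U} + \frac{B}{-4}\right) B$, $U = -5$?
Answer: $- \frac{1}{866} \approx -0.0011547$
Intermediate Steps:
$R{\left(o,B \right)} = o - \frac{B^{2}}{4}$ ($R{\left(o,B \right)} = o + \left(\frac{0}{-5} + \frac{B}{-4}\right) B = o + \left(0 \left(- \frac{1}{5}\right) + B \left(- \frac{1}{4}\right)\right) B = o + \left(0 - \frac{B}{4}\right) B = o + - \frac{B}{4} B = o - \frac{B^{2}}{4}$)
$\frac{1}{R{\left(-82,56 \right)}} = \frac{1}{-82 - \frac{56^{2}}{4}} = \frac{1}{-82 - 784} = \frac{1}{-866} = - \frac{1}{866}$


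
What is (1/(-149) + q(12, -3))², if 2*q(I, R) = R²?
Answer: 1792921/88804 ≈ 20.190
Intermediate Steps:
q(I, R) = R²/2
(1/(-149) + q(12, -3))² = (1/(-149) + (½)*(-3)²)² = (-1/149 + (½)*9)² = (-1/149 + 9/2)² = (1339/298)² = 1792921/88804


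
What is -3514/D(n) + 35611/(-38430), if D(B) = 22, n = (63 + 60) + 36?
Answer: -67913231/422730 ≈ -160.65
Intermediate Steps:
n = 159 (n = 123 + 36 = 159)
-3514/D(n) + 35611/(-38430) = -3514/22 + 35611/(-38430) = -3514*1/22 + 35611*(-1/38430) = -1757/11 - 35611/38430 = -67913231/422730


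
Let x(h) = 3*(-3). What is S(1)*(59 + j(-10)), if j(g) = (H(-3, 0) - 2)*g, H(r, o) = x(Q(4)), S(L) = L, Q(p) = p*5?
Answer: 169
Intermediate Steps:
Q(p) = 5*p
x(h) = -9
H(r, o) = -9
j(g) = -11*g (j(g) = (-9 - 2)*g = -11*g)
S(1)*(59 + j(-10)) = 1*(59 - 11*(-10)) = 1*(59 + 110) = 1*169 = 169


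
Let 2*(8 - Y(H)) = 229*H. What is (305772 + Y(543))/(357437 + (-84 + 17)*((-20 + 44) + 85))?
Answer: 487213/700268 ≈ 0.69575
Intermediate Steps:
Y(H) = 8 - 229*H/2
(305772 + Y(543))/(357437 + (-84 + 17)*((-20 + 44) + 85)) = (305772 + (8 - 229/2*543))/(357437 + (-84 + 17)*((-20 + 44) + 85)) = (305772 + (8 - 124347/2))/(357437 - 67*(24 + 85)) = (305772 - 124331/2)/(357437 - 67*109) = 487213/(2*(357437 - 7303)) = (487213/2)/350134 = (487213/2)*(1/350134) = 487213/700268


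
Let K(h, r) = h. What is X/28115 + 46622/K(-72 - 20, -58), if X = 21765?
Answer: -130877515/258658 ≈ -505.99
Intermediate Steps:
X/28115 + 46622/K(-72 - 20, -58) = 21765/28115 + 46622/(-72 - 20) = 21765*(1/28115) + 46622/(-92) = 4353/5623 + 46622*(-1/92) = 4353/5623 - 23311/46 = -130877515/258658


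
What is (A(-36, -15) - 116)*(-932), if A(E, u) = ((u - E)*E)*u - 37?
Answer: -10426284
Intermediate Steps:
A(E, u) = -37 + E*u*(u - E) (A(E, u) = (E*(u - E))*u - 37 = E*u*(u - E) - 37 = -37 + E*u*(u - E))
(A(-36, -15) - 116)*(-932) = ((-37 - 36*(-15)**2 - 1*(-15)*(-36)**2) - 116)*(-932) = ((-37 - 36*225 - 1*(-15)*1296) - 116)*(-932) = ((-37 - 8100 + 19440) - 116)*(-932) = (11303 - 116)*(-932) = 11187*(-932) = -10426284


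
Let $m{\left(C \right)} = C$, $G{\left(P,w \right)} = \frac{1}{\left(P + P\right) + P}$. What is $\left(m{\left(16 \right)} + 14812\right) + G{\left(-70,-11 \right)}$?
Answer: $\frac{3113879}{210} \approx 14828.0$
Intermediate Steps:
$G{\left(P,w \right)} = \frac{1}{3 P}$ ($G{\left(P,w \right)} = \frac{1}{2 P + P} = \frac{1}{3 P}$)
$\left(m{\left(16 \right)} + 14812\right) + G{\left(-70,-11 \right)} = \left(16 + 14812\right) + \frac{1}{3 \left(-70\right)} = 14828 + \frac{1}{3} \left(- \frac{1}{70}\right) = 14828 - \frac{1}{210} = \frac{3113879}{210}$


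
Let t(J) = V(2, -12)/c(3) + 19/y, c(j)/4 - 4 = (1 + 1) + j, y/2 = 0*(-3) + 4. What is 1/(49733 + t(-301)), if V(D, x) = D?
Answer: 72/3580951 ≈ 2.0106e-5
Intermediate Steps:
y = 8 (y = 2*(0*(-3) + 4) = 2*(0 + 4) = 2*4 = 8)
c(j) = 24 + 4*j (c(j) = 16 + 4*((1 + 1) + j) = 16 + 4*(2 + j) = 16 + (8 + 4*j) = 24 + 4*j)
t(J) = 175/72 (t(J) = 2/(24 + 4*3) + 19/8 = 2/(24 + 12) + 19*(1/8) = 2/36 + 19/8 = 2*(1/36) + 19/8 = 1/18 + 19/8 = 175/72)
1/(49733 + t(-301)) = 1/(49733 + 175/72) = 1/(3580951/72) = 72/3580951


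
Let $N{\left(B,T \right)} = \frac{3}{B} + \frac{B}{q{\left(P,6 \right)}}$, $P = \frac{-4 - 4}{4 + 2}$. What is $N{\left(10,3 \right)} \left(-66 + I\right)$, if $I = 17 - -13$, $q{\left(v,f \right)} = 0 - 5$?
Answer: $\frac{306}{5} \approx 61.2$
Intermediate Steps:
$P = - \frac{4}{3}$ ($P = - \frac{8}{6} = \left(-8\right) \frac{1}{6} = - \frac{4}{3} \approx -1.3333$)
$q{\left(v,f \right)} = -5$ ($q{\left(v,f \right)} = 0 - 5 = -5$)
$N{\left(B,T \right)} = \frac{3}{B} - \frac{B}{5}$ ($N{\left(B,T \right)} = \frac{3}{B} + \frac{B}{-5} = \frac{3}{B} + B \left(- \frac{1}{5}\right) = \frac{3}{B} - \frac{B}{5}$)
$I = 30$ ($I = 17 + 13 = 30$)
$N{\left(10,3 \right)} \left(-66 + I\right) = \left(\frac{3}{10} - 2\right) \left(-66 + 30\right) = \left(3 \cdot \frac{1}{10} - 2\right) \left(-36\right) = \left(\frac{3}{10} - 2\right) \left(-36\right) = \left(- \frac{17}{10}\right) \left(-36\right) = \frac{306}{5}$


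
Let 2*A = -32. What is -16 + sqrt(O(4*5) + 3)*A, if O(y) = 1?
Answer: -48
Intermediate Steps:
A = -16 (A = (1/2)*(-32) = -16)
-16 + sqrt(O(4*5) + 3)*A = -16 + sqrt(1 + 3)*(-16) = -16 + sqrt(4)*(-16) = -16 + 2*(-16) = -16 - 32 = -48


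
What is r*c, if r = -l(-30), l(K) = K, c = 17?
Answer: 510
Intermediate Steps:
r = 30 (r = -1*(-30) = 30)
r*c = 30*17 = 510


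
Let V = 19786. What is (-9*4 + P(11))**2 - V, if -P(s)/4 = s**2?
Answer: 250614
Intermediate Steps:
P(s) = -4*s**2
(-9*4 + P(11))**2 - V = (-9*4 - 4*11**2)**2 - 1*19786 = (-36 - 4*121)**2 - 19786 = (-36 - 484)**2 - 19786 = (-520)**2 - 19786 = 270400 - 19786 = 250614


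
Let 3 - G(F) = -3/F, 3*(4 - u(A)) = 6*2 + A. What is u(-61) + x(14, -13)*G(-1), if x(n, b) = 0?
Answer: 61/3 ≈ 20.333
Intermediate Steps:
u(A) = -A/3 (u(A) = 4 - (6*2 + A)/3 = 4 - (12 + A)/3 = 4 + (-4 - A/3) = -A/3)
G(F) = 3 + 3/F (G(F) = 3 - (-3)/F = 3 + 3/F)
u(-61) + x(14, -13)*G(-1) = -⅓*(-61) + 0*(3 + 3/(-1)) = 61/3 + 0*(3 + 3*(-1)) = 61/3 + 0*(3 - 3) = 61/3 + 0*0 = 61/3 + 0 = 61/3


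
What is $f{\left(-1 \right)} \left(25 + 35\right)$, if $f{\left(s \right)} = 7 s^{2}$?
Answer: $420$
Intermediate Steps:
$f{\left(-1 \right)} \left(25 + 35\right) = 7 \left(-1\right)^{2} \left(25 + 35\right) = 7 \cdot 1 \cdot 60 = 7 \cdot 60 = 420$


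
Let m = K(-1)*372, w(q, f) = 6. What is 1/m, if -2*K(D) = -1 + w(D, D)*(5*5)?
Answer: -1/27714 ≈ -3.6083e-5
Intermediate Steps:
K(D) = -149/2 (K(D) = -(-1 + 6*(5*5))/2 = -(-1 + 6*25)/2 = -(-1 + 150)/2 = -½*149 = -149/2)
m = -27714 (m = -149/2*372 = -27714)
1/m = 1/(-27714) = -1/27714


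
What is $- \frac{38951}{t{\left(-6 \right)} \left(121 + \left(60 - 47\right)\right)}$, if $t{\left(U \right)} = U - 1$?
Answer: $\frac{38951}{938} \approx 41.526$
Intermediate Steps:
$t{\left(U \right)} = -1 + U$
$- \frac{38951}{t{\left(-6 \right)} \left(121 + \left(60 - 47\right)\right)} = - \frac{38951}{\left(-1 - 6\right) \left(121 + \left(60 - 47\right)\right)} = - \frac{38951}{\left(-7\right) \left(121 + 13\right)} = - \frac{38951}{\left(-7\right) 134} = - \frac{38951}{-938} = \left(-38951\right) \left(- \frac{1}{938}\right) = \frac{38951}{938}$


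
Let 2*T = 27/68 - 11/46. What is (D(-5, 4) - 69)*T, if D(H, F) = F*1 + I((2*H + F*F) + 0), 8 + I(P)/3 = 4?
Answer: -19019/3128 ≈ -6.0802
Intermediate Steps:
I(P) = -12 (I(P) = -24 + 3*4 = -24 + 12 = -12)
D(H, F) = -12 + F (D(H, F) = F*1 - 12 = F - 12 = -12 + F)
T = 247/3128 (T = (27/68 - 11/46)/2 = (1/2)*(247/1564) = 247/3128 ≈ 0.078964)
(D(-5, 4) - 69)*T = ((-12 + 4) - 69)*(247/3128) = (-8 - 69)*(247/3128) = -77*247/3128 = -19019/3128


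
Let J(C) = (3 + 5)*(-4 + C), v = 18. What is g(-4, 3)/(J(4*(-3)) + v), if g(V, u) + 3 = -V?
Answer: -1/110 ≈ -0.0090909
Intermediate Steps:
g(V, u) = -3 - V
J(C) = -32 + 8*C (J(C) = 8*(-4 + C) = -32 + 8*C)
g(-4, 3)/(J(4*(-3)) + v) = (-3 - 1*(-4))/((-32 + 8*(4*(-3))) + 18) = (-3 + 4)/((-32 + 8*(-12)) + 18) = 1/((-32 - 96) + 18) = 1/(-128 + 18) = 1/(-110) = -1/110*1 = -1/110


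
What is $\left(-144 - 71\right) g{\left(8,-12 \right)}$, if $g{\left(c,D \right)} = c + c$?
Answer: $-3440$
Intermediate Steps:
$g{\left(c,D \right)} = 2 c$
$\left(-144 - 71\right) g{\left(8,-12 \right)} = \left(-144 - 71\right) 2 \cdot 8 = \left(-215\right) 16 = -3440$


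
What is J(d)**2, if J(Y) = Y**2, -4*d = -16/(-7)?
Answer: 256/2401 ≈ 0.10662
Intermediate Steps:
d = -4/7 (d = -(-4)/(-7) = -(-4)*(-1)/7 = -1/4*16/7 = -4/7 ≈ -0.57143)
J(d)**2 = ((-4/7)**2)**2 = (16/49)**2 = 256/2401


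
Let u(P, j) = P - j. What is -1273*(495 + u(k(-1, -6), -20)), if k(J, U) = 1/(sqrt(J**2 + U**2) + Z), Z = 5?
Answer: -7860775/12 - 1273*sqrt(37)/12 ≈ -6.5571e+5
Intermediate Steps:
k(J, U) = 1/(5 + sqrt(J**2 + U**2)) (k(J, U) = 1/(sqrt(J**2 + U**2) + 5) = 1/(5 + sqrt(J**2 + U**2)))
-1273*(495 + u(k(-1, -6), -20)) = -1273*(495 + (1/(5 + sqrt((-1)**2 + (-6)**2)) - 1*(-20))) = -1273*(495 + (1/(5 + sqrt(1 + 36)) + 20)) = -1273*(495 + (1/(5 + sqrt(37)) + 20)) = -1273*(495 + (20 + 1/(5 + sqrt(37)))) = -1273*(515 + 1/(5 + sqrt(37))) = -655595 - 1273/(5 + sqrt(37))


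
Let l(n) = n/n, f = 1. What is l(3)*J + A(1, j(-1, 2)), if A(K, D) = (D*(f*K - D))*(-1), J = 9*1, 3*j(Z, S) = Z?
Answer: 85/9 ≈ 9.4444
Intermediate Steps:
j(Z, S) = Z/3
J = 9
A(K, D) = -D*(K - D) (A(K, D) = (D*(1*K - D))*(-1) = (D*(K - D))*(-1) = -D*(K - D))
l(n) = 1
l(3)*J + A(1, j(-1, 2)) = 1*9 + ((1/3)*(-1))*((1/3)*(-1) - 1*1) = 9 - (-1/3 - 1)/3 = 9 - 1/3*(-4/3) = 9 + 4/9 = 85/9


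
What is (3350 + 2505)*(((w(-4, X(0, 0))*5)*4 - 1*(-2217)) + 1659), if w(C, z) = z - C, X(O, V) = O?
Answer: 23162380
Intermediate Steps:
(3350 + 2505)*(((w(-4, X(0, 0))*5)*4 - 1*(-2217)) + 1659) = (3350 + 2505)*((((0 - 1*(-4))*5)*4 - 1*(-2217)) + 1659) = 5855*((((0 + 4)*5)*4 + 2217) + 1659) = 5855*(((4*5)*4 + 2217) + 1659) = 5855*((20*4 + 2217) + 1659) = 5855*((80 + 2217) + 1659) = 5855*(2297 + 1659) = 5855*3956 = 23162380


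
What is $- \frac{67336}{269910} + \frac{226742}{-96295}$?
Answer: $- \frac{6768405334}{2599098345} \approx -2.6041$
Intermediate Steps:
$- \frac{67336}{269910} + \frac{226742}{-96295} = \left(-67336\right) \frac{1}{269910} + 226742 \left(- \frac{1}{96295}\right) = - \frac{33668}{134955} - \frac{226742}{96295} = - \frac{6768405334}{2599098345}$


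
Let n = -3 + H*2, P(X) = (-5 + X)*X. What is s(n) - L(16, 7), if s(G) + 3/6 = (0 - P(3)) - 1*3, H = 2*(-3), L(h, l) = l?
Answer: -9/2 ≈ -4.5000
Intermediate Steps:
P(X) = X*(-5 + X)
H = -6
n = -15 (n = -3 - 6*2 = -3 - 12 = -15)
s(G) = 5/2 (s(G) = -½ + ((0 - 3*(-5 + 3)) - 1*3) = -½ + ((0 - 3*(-2)) - 3) = -½ + ((0 - 1*(-6)) - 3) = -½ + ((0 + 6) - 3) = -½ + (6 - 3) = -½ + 3 = 5/2)
s(n) - L(16, 7) = 5/2 - 1*7 = 5/2 - 7 = -9/2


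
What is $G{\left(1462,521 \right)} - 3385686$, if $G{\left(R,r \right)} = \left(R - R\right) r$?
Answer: $-3385686$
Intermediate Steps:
$G{\left(R,r \right)} = 0$ ($G{\left(R,r \right)} = 0 r = 0$)
$G{\left(1462,521 \right)} - 3385686 = 0 - 3385686 = -3385686$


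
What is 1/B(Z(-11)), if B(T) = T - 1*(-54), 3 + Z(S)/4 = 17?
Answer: 1/110 ≈ 0.0090909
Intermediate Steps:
Z(S) = 56 (Z(S) = -12 + 4*17 = -12 + 68 = 56)
B(T) = 54 + T (B(T) = T + 54 = 54 + T)
1/B(Z(-11)) = 1/(54 + 56) = 1/110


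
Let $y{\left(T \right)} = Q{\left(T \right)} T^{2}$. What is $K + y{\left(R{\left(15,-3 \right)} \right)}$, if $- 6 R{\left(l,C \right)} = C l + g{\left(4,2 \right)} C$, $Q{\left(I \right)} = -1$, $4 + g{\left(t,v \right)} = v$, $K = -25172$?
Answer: $- \frac{100857}{4} \approx -25214.0$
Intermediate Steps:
$g{\left(t,v \right)} = -4 + v$
$R{\left(l,C \right)} = \frac{C}{3} - \frac{C l}{6}$ ($R{\left(l,C \right)} = - \frac{C l + \left(-4 + 2\right) C}{6} = - \frac{C l - 2 C}{6} = - \frac{- 2 C + C l}{6} = \frac{C}{3} - \frac{C l}{6}$)
$y{\left(T \right)} = - T^{2}$
$K + y{\left(R{\left(15,-3 \right)} \right)} = -25172 - \left(\frac{1}{6} \left(-3\right) \left(2 - 15\right)\right)^{2} = -25172 - \left(\frac{1}{6} \left(-3\right) \left(-13\right)\right)^{2} = -25172 - \left(\frac{13}{2}\right)^{2} = -25172 - \frac{169}{4} = - \frac{100857}{4}$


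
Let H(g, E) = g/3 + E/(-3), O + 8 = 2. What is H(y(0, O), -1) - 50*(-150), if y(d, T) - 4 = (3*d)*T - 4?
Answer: 22501/3 ≈ 7500.3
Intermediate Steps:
O = -6 (O = -8 + 2 = -6)
y(d, T) = 3*T*d (y(d, T) = 4 + ((3*d)*T - 4) = 4 + (3*T*d - 4) = 4 + (-4 + 3*T*d) = 3*T*d)
H(g, E) = -E/3 + g/3 (H(g, E) = g*(⅓) + E*(-⅓) = g/3 - E/3 = -E/3 + g/3)
H(y(0, O), -1) - 50*(-150) = (-⅓*(-1) + (3*(-6)*0)/3) - 50*(-150) = (⅓ + (⅓)*0) + 7500 = (⅓ + 0) + 7500 = ⅓ + 7500 = 22501/3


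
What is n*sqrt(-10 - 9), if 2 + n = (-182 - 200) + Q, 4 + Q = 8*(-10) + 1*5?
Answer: -463*I*sqrt(19) ≈ -2018.2*I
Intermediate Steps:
Q = -79 (Q = -4 + (8*(-10) + 1*5) = -4 + (-80 + 5) = -4 - 75 = -79)
n = -463 (n = -2 + ((-182 - 200) - 79) = -2 + (-382 - 79) = -2 - 461 = -463)
n*sqrt(-10 - 9) = -463*sqrt(-10 - 9) = -463*I*sqrt(19)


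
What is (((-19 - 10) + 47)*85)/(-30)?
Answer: -51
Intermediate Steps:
(((-19 - 10) + 47)*85)/(-30) = ((-29 + 47)*85)*(-1/30) = (18*85)*(-1/30) = 1530*(-1/30) = -51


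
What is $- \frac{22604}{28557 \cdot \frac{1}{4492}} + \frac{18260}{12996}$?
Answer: $- \frac{1928443837}{542583} \approx -3554.2$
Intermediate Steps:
$- \frac{22604}{28557 \cdot \frac{1}{4492}} + \frac{18260}{12996} = - \frac{22604}{28557 \cdot \frac{1}{4492}} + 18260 \cdot \frac{1}{12996} = - \frac{22604}{\frac{28557}{4492}} + \frac{4565}{3249} = \left(-22604\right) \frac{4492}{28557} + \frac{4565}{3249} = - \frac{101537168}{28557} + \frac{4565}{3249} = - \frac{1928443837}{542583}$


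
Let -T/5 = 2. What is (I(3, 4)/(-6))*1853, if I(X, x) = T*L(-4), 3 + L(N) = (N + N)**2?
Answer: 565165/3 ≈ 1.8839e+5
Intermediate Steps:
T = -10 (T = -5*2 = -10)
L(N) = -3 + 4*N**2 (L(N) = -3 + (N + N)**2 = -3 + (2*N)**2 = -3 + 4*N**2)
I(X, x) = -610 (I(X, x) = -10*(-3 + 4*(-4)**2) = -10*(-3 + 4*16) = -10*(-3 + 64) = -10*61 = -610)
(I(3, 4)/(-6))*1853 = -610/(-6)*1853 = -610*(-1/6)*1853 = (305/3)*1853 = 565165/3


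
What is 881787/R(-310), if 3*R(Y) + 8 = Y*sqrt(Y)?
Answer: -2645361/3723883 + 410030955*I*sqrt(310)/14895532 ≈ -0.71038 + 484.66*I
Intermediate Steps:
R(Y) = -8/3 + Y**(3/2)/3 (R(Y) = -8/3 + (Y*sqrt(Y))/3 = -8/3 + Y**(3/2)/3)
881787/R(-310) = 881787/(-8/3 + (-310)**(3/2)/3) = 881787/(-8/3 + (-310*I*sqrt(310))/3) = 881787/(-8/3 - 310*I*sqrt(310)/3)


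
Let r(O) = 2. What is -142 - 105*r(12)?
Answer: -352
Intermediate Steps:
-142 - 105*r(12) = -142 - 105*2 = -142 - 210 = -352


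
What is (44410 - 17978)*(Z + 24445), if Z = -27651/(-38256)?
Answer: 514981027764/797 ≈ 6.4615e+8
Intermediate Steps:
Z = 9217/12752 (Z = -27651*(-1/38256) = 9217/12752 ≈ 0.72279)
(44410 - 17978)*(Z + 24445) = (44410 - 17978)*(9217/12752 + 24445) = 26432*(311731857/12752) = 514981027764/797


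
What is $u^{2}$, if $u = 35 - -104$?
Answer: $19321$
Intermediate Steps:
$u = 139$ ($u = 35 + 104 = 139$)
$u^{2} = 139^{2} = 19321$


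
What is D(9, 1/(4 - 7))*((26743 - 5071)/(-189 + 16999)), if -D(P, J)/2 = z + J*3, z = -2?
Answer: 65016/8405 ≈ 7.7354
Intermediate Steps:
D(P, J) = 4 - 6*J (D(P, J) = -2*(-2 + J*3) = -2*(-2 + 3*J) = 4 - 6*J)
D(9, 1/(4 - 7))*((26743 - 5071)/(-189 + 16999)) = (4 - 6/(4 - 7))*((26743 - 5071)/(-189 + 16999)) = (4 - 6/(-3))*(21672/16810) = (4 - 6*(-1/3))*(21672*(1/16810)) = (4 + 2)*(10836/8405) = 6*(10836/8405) = 65016/8405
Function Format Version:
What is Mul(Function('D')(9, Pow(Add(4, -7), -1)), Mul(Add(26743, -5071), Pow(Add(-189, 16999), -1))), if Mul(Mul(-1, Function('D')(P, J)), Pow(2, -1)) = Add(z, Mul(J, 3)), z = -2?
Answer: Rational(65016, 8405) ≈ 7.7354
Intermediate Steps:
Function('D')(P, J) = Add(4, Mul(-6, J)) (Function('D')(P, J) = Mul(-2, Add(-2, Mul(J, 3))) = Mul(-2, Add(-2, Mul(3, J))) = Add(4, Mul(-6, J)))
Mul(Function('D')(9, Pow(Add(4, -7), -1)), Mul(Add(26743, -5071), Pow(Add(-189, 16999), -1))) = Mul(Add(4, Mul(-6, Pow(Add(4, -7), -1))), Mul(Add(26743, -5071), Pow(Add(-189, 16999), -1))) = Mul(Add(4, Mul(-6, Pow(-3, -1))), Mul(21672, Pow(16810, -1))) = Mul(Add(4, Mul(-6, Rational(-1, 3))), Mul(21672, Rational(1, 16810))) = Mul(Add(4, 2), Rational(10836, 8405)) = Mul(6, Rational(10836, 8405)) = Rational(65016, 8405)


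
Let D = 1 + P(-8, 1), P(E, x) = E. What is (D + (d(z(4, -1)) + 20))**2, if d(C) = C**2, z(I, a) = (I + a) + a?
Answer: 289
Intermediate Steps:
z(I, a) = I + 2*a
D = -7 (D = 1 - 8 = -7)
(D + (d(z(4, -1)) + 20))**2 = (-7 + ((4 + 2*(-1))**2 + 20))**2 = (-7 + ((4 - 2)**2 + 20))**2 = (-7 + (2**2 + 20))**2 = (-7 + (4 + 20))**2 = (-7 + 24)**2 = 17**2 = 289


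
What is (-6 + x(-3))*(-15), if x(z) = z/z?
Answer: 75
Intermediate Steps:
x(z) = 1
(-6 + x(-3))*(-15) = (-6 + 1)*(-15) = -5*(-15) = 75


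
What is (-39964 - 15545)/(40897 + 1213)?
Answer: -55509/42110 ≈ -1.3182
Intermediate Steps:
(-39964 - 15545)/(40897 + 1213) = -55509/42110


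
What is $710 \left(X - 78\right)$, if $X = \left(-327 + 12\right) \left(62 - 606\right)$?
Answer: $121610220$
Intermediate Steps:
$X = 171360$ ($X = \left(-315\right) \left(-544\right) = 171360$)
$710 \left(X - 78\right) = 710 \left(171360 - 78\right) = 710 \cdot 171282 = 121610220$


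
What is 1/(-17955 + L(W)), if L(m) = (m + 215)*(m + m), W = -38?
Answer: -1/31407 ≈ -3.1840e-5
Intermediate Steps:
L(m) = 2*m*(215 + m) (L(m) = (215 + m)*(2*m) = 2*m*(215 + m))
1/(-17955 + L(W)) = 1/(-17955 + 2*(-38)*(215 - 38)) = 1/(-17955 + 2*(-38)*177) = 1/(-17955 - 13452) = 1/(-31407) = -1/31407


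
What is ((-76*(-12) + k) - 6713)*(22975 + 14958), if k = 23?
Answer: -219176874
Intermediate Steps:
((-76*(-12) + k) - 6713)*(22975 + 14958) = ((-76*(-12) + 23) - 6713)*(22975 + 14958) = ((912 + 23) - 6713)*37933 = (935 - 6713)*37933 = -5778*37933 = -219176874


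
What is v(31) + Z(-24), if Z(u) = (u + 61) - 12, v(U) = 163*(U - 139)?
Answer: -17579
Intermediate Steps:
v(U) = -22657 + 163*U (v(U) = 163*(-139 + U) = -22657 + 163*U)
Z(u) = 49 + u (Z(u) = (61 + u) - 12 = 49 + u)
v(31) + Z(-24) = (-22657 + 163*31) + (49 - 24) = (-22657 + 5053) + 25 = -17604 + 25 = -17579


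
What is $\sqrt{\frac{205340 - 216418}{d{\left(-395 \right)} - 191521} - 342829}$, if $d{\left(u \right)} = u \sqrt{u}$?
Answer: $\sqrt{\frac{-65658941831 - 135417455 i \sqrt{395}}{191521 + 395 i \sqrt{395}}} \approx 2.0 \cdot 10^{-6} - 585.52 i$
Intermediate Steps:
$d{\left(u \right)} = u^{\frac{3}{2}}$
$\sqrt{\frac{205340 - 216418}{d{\left(-395 \right)} - 191521} - 342829} = \sqrt{\frac{205340 - 216418}{\left(-395\right)^{\frac{3}{2}} - 191521} - 342829} = \sqrt{- \frac{11078}{- 395 i \sqrt{395} - 191521} - 342829} = \sqrt{- \frac{11078}{-191521 - 395 i \sqrt{395}} - 342829} = \sqrt{-342829 - \frac{11078}{-191521 - 395 i \sqrt{395}}}$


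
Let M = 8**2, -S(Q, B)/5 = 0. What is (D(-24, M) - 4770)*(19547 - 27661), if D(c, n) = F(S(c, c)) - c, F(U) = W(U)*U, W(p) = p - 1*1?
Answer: 38509044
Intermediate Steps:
W(p) = -1 + p (W(p) = p - 1 = -1 + p)
S(Q, B) = 0 (S(Q, B) = -5*0 = 0)
M = 64
F(U) = U*(-1 + U) (F(U) = (-1 + U)*U = U*(-1 + U))
D(c, n) = -c (D(c, n) = 0*(-1 + 0) - c = 0*(-1) - c = 0 - c = -c)
(D(-24, M) - 4770)*(19547 - 27661) = (-1*(-24) - 4770)*(19547 - 27661) = (24 - 4770)*(-8114) = -4746*(-8114) = 38509044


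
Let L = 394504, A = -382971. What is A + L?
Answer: 11533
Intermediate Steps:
A + L = -382971 + 394504 = 11533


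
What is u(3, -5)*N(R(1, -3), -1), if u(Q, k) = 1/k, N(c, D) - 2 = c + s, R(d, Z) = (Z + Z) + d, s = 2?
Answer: 1/5 ≈ 0.20000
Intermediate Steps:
R(d, Z) = d + 2*Z (R(d, Z) = 2*Z + d = d + 2*Z)
N(c, D) = 4 + c (N(c, D) = 2 + (c + 2) = 2 + (2 + c) = 4 + c)
u(3, -5)*N(R(1, -3), -1) = (4 + (1 + 2*(-3)))/(-5) = -(4 + (1 - 6))/5 = -(4 - 5)/5 = -1/5*(-1) = 1/5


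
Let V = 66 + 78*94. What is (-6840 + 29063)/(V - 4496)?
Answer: 22223/2902 ≈ 7.6578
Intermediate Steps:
V = 7398 (V = 66 + 7332 = 7398)
(-6840 + 29063)/(V - 4496) = (-6840 + 29063)/(7398 - 4496) = 22223/2902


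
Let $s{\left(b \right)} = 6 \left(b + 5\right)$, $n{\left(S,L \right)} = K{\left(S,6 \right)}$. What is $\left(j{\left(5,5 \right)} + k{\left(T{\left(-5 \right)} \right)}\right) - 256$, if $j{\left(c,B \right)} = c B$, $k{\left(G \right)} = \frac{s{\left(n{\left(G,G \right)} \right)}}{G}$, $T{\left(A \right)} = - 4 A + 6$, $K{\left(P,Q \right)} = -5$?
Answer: $-231$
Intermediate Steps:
$n{\left(S,L \right)} = -5$
$s{\left(b \right)} = 30 + 6 b$ ($s{\left(b \right)} = 6 \left(5 + b\right) = 30 + 6 b$)
$T{\left(A \right)} = 6 - 4 A$
$k{\left(G \right)} = 0$ ($k{\left(G \right)} = \frac{30 + 6 \left(-5\right)}{G} = \frac{30 - 30}{G} = \frac{0}{G} = 0$)
$j{\left(c,B \right)} = B c$
$\left(j{\left(5,5 \right)} + k{\left(T{\left(-5 \right)} \right)}\right) - 256 = \left(5 \cdot 5 + 0\right) - 256 = \left(25 + 0\right) - 256 = 25 - 256 = -231$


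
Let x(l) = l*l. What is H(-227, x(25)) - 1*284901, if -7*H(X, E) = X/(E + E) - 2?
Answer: -2492881023/8750 ≈ -2.8490e+5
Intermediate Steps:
x(l) = l²
H(X, E) = 2/7 - X/(14*E) (H(X, E) = -(X/(E + E) - 2)/7 = -(X/((2*E)) - 2)/7 = -(X*(1/(2*E)) - 2)/7 = -(X/(2*E) - 2)/7 = -(-2 + X/(2*E))/7 = 2/7 - X/(14*E))
H(-227, x(25)) - 1*284901 = (-1*(-227) + 4*25²)/(14*(25²)) - 1*284901 = (1/14)*(227 + 4*625)/625 - 284901 = (1/14)*(1/625)*(227 + 2500) - 284901 = (1/14)*(1/625)*2727 - 284901 = 2727/8750 - 284901 = -2492881023/8750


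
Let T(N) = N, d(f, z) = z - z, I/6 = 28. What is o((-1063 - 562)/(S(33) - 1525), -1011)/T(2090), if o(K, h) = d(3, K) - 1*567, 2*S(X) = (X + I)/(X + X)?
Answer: -567/2090 ≈ -0.27129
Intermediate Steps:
I = 168 (I = 6*28 = 168)
d(f, z) = 0
S(X) = (168 + X)/(4*X) (S(X) = ((X + 168)/(X + X))/2 = ((168 + X)/((2*X)))/2 = ((168 + X)*(1/(2*X)))/2 = ((168 + X)/(2*X))/2 = (168 + X)/(4*X))
o(K, h) = -567 (o(K, h) = 0 - 1*567 = 0 - 567 = -567)
o((-1063 - 562)/(S(33) - 1525), -1011)/T(2090) = -567/2090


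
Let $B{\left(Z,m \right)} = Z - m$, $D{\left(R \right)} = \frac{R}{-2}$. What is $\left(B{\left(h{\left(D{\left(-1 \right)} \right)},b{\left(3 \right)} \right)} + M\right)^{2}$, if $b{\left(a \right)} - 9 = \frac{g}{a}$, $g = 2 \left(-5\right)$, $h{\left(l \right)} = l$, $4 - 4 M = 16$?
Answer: $\frac{2401}{36} \approx 66.694$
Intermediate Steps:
$M = -3$ ($M = 1 - 4 = -3$)
$D{\left(R \right)} = - \frac{R}{2}$ ($D{\left(R \right)} = R \left(- \frac{1}{2}\right) = - \frac{R}{2}$)
$g = -10$
$b{\left(a \right)} = 9 - \frac{10}{a}$
$\left(B{\left(h{\left(D{\left(-1 \right)} \right)},b{\left(3 \right)} \right)} + M\right)^{2} = \left(\left(\left(- \frac{1}{2}\right) \left(-1\right) - \left(9 - \frac{10}{3}\right)\right) - 3\right)^{2} = \left(\left(\frac{1}{2} - \left(9 - \frac{10}{3}\right)\right) - 3\right)^{2} = \left(\left(\frac{1}{2} - \frac{17}{3}\right) - 3\right)^{2} = \left(- \frac{31}{6} - 3\right)^{2} = \left(- \frac{49}{6}\right)^{2} = \frac{2401}{36}$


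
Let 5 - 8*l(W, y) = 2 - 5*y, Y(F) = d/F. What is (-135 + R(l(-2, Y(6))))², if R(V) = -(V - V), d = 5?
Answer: 18225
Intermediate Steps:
Y(F) = 5/F
l(W, y) = 3/8 + 5*y/8 (l(W, y) = 5/8 - (2 - 5*y)/8 = 5/8 + (-¼ + 5*y/8) = 3/8 + 5*y/8)
R(V) = 0 (R(V) = -1*0 = 0)
(-135 + R(l(-2, Y(6))))² = (-135 + 0)² = (-135)² = 18225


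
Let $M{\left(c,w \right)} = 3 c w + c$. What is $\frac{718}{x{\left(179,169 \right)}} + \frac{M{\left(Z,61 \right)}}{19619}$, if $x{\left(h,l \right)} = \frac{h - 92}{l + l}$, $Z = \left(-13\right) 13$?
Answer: $\frac{206891828}{74211} \approx 2787.9$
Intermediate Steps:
$Z = -169$
$M{\left(c,w \right)} = c + 3 c w$ ($M{\left(c,w \right)} = 3 c w + c = c + 3 c w$)
$x{\left(h,l \right)} = \frac{-92 + h}{2 l}$
$\frac{718}{x{\left(179,169 \right)}} + \frac{M{\left(Z,61 \right)}}{19619} = \frac{718}{\frac{1}{2} \cdot \frac{1}{169} \left(-92 + 179\right)} + \frac{\left(-169\right) \left(1 + 3 \cdot 61\right)}{19619} = \frac{718}{\frac{1}{2} \cdot \frac{1}{169} \cdot 87} + - 169 \left(1 + 183\right) \frac{1}{19619} = \frac{718}{\frac{87}{338}} + \left(-169\right) 184 \cdot \frac{1}{19619} = 718 \cdot \frac{338}{87} - \frac{1352}{853} = \frac{242684}{87} - \frac{1352}{853} = \frac{206891828}{74211}$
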